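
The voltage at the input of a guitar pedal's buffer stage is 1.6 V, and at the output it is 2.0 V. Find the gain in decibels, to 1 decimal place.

For a voltage ratio, dB = 20·log₁₀(V₂/V₁).
20·log₁₀(2.0/1.6) = 20·log₁₀(1.250) = 1.9 dB.

1.9 dB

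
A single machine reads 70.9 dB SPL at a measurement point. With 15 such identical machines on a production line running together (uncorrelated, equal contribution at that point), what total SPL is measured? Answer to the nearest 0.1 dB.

15 equal incoherent sources raise the level by 10·log₁₀(15) = 11.76 dB.
L_total = 70.9 + 11.76 = 82.7 dB SPL.

82.7 dB SPL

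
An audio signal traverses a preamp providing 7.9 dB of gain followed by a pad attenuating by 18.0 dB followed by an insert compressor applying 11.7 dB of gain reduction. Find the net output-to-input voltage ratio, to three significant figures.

Net gain = 7.9 + (−18.0) + (−11.7) = -21.8 dB.
Voltage ratio = 10^(-21.8/20) = 0.0813.

0.0813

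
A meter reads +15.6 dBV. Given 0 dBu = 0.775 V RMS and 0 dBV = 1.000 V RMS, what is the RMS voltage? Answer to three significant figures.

V = 1.000 V × 10^(+15.6/20).
= 1.000 × 6.026 = 6.03 V.

6.03 V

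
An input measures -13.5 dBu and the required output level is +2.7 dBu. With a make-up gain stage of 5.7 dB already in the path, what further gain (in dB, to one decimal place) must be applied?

10.5 dB

The required make-up gain is the shortfall in the dB sum.
G = +2.7 − (-13.5) − 5.7 = 10.5 dB.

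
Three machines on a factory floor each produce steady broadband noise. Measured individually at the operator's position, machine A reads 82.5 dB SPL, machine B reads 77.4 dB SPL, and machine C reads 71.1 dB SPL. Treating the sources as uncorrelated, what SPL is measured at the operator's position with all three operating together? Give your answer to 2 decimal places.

Incoherent sources sum as intensities:
L_total = 10·log₁₀(10^(82.5/10) + 10^(77.4/10) + 10^(71.1/10)) = 10·log₁₀(245700000) = 83.90 dB SPL.

83.90 dB SPL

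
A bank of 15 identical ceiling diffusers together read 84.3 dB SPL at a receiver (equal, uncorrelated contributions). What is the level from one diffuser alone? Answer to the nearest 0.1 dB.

15 equal incoherent sources add 10·log₁₀(15) = 11.76 dB over one source.
L_one = 84.3 − 11.76 = 72.5 dB SPL.

72.5 dB SPL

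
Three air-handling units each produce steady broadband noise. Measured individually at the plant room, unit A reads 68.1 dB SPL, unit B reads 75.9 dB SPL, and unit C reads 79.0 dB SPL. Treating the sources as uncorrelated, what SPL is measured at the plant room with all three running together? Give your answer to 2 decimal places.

Incoherent sources sum as intensities:
L_total = 10·log₁₀(10^(68.1/10) + 10^(75.9/10) + 10^(79.0/10)) = 10·log₁₀(124800000) = 80.96 dB SPL.

80.96 dB SPL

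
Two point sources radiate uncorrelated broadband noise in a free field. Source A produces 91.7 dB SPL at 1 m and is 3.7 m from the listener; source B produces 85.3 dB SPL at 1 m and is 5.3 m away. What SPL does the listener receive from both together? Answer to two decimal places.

80.80 dB SPL

At the listener: L_A = 91.7 − 20·log₁₀(3.7) = 80.336 dB; L_B = 85.3 − 20·log₁₀(5.3) = 70.814 dB.
Combined: 10·log₁₀(10^(80.336/10)+10^(70.814/10)) = 80.80 dB SPL.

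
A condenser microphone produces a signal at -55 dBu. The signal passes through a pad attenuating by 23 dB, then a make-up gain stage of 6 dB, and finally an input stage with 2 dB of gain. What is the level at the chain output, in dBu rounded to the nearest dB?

Cascaded gains and losses add directly in dB.
-55 − 23 + 6 + 2 = -70 dBu.

-70 dBu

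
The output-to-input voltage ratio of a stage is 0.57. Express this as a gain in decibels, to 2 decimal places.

For a voltage ratio, dB = 20·log₁₀(V₂/V₁).
20·log₁₀(0.57) = -4.88 dB.

-4.88 dB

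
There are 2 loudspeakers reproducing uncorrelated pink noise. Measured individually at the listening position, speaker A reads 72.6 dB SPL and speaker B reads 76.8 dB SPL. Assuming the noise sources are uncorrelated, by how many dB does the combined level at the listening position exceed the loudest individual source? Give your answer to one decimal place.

Uncorrelated sources add in intensity (power), not in dB.
L_total = 10·log₁₀(10^(72.6/10) + 10^(76.8/10)) = 78.20 dB SPL.
Excess over the loudest (76.8 dB): 78.20 − 76.8 = 1.4 dB.

1.4 dB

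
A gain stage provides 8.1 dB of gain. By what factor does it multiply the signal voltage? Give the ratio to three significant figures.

Voltage ratio = 10^(dB/20).
10^(8.1/20) = 10^(0.4050) = 2.54.

2.54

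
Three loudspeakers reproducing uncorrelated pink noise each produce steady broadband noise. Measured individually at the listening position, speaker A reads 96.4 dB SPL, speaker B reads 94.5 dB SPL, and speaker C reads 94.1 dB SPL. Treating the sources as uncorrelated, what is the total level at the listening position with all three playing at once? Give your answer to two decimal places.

99.89 dB SPL

Add the sources as powers (linear), then convert back to dB:
L_total = 10·log₁₀(10^(96.4/10) + 10^(94.5/10) + 10^(94.1/10)) = 10·log₁₀(9754000000) = 99.89 dB SPL.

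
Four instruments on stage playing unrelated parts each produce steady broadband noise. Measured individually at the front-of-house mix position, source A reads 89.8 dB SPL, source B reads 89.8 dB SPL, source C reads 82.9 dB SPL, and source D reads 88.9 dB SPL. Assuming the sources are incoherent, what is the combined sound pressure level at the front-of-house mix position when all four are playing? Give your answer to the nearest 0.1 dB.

Incoherent sources sum as intensities:
L_total = 10·log₁₀(10^(89.8/10) + 10^(89.8/10) + 10^(82.9/10) + 10^(88.9/10)) = 10·log₁₀(2881000000) = 94.6 dB SPL.

94.6 dB SPL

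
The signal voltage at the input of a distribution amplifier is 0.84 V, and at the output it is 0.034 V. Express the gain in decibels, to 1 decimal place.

-27.9 dB

Voltage ratio → dB uses the 20·log₁₀ form:
20·log₁₀(0.034/0.84) = 20·log₁₀(0.04048) = -27.9 dB.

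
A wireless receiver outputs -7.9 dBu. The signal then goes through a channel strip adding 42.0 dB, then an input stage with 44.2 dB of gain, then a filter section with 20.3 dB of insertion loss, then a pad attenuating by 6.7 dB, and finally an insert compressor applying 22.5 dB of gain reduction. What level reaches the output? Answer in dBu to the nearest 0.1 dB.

+28.8 dBu

Cascaded gains and losses add directly in dB.
-7.9 + 42.0 + 44.2 − 20.3 − 6.7 − 22.5 = +28.8 dBu.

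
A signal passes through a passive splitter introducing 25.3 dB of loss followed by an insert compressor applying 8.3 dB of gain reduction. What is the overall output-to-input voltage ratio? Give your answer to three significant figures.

0.0209

Net gain = (−25.3) + (−8.3) = -33.6 dB.
Voltage ratio = 10^(-33.6/20) = 0.0209.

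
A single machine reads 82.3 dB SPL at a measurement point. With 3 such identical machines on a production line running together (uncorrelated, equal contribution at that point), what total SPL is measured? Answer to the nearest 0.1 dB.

87.1 dB SPL

3 equal incoherent sources raise the level by 10·log₁₀(3) = 4.77 dB.
L_total = 82.3 + 4.77 = 87.1 dB SPL.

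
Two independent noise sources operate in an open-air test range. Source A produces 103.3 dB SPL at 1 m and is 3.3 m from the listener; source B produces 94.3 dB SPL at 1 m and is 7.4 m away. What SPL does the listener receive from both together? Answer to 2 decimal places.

At the listener: L_A = 103.3 − 20·log₁₀(3.3) = 92.930 dB; L_B = 94.3 − 20·log₁₀(7.4) = 76.915 dB.
Combined: 10·log₁₀(10^(92.930/10)+10^(76.915/10)) = 93.04 dB SPL.

93.04 dB SPL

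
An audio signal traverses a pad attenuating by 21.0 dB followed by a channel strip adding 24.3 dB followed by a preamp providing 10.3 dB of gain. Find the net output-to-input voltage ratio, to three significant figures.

4.79

Net gain = (−21.0) + 24.3 + 10.3 = 13.6 dB.
Voltage ratio = 10^(13.6/20) = 4.79.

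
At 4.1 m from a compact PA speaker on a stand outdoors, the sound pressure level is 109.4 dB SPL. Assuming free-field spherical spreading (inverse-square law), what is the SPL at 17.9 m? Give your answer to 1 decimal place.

96.6 dB SPL

Inverse-square spreading gives ΔL = −20·log₁₀(d₂/d₁).
ΔL = −20·log₁₀(17.9/4.1) = -12.80 dB, so L₂ = 109.4 + (-12.80) = 96.6 dB SPL.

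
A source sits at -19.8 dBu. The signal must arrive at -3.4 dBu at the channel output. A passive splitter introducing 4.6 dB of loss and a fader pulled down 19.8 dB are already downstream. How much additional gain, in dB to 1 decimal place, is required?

The required make-up gain is the shortfall in the dB sum.
G = -3.4 − (-19.8) + 4.6 + 19.8 = 40.8 dB.

40.8 dB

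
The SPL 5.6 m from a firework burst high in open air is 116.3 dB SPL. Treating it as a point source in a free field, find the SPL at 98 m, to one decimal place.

91.4 dB SPL

Inverse-square spreading gives ΔL = −20·log₁₀(d₂/d₁).
ΔL = −20·log₁₀(98/5.6) = -24.86 dB, so L₂ = 116.3 + (-24.86) = 91.4 dB SPL.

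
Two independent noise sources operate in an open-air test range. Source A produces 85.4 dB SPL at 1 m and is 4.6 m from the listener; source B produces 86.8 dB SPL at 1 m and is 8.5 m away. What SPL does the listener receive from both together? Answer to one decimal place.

At the listener: L_A = 85.4 − 20·log₁₀(4.6) = 72.14 dB; L_B = 86.8 − 20·log₁₀(8.5) = 68.21 dB.
Combined: 10·log₁₀(10^(72.14/10)+10^(68.21/10)) = 73.6 dB SPL.

73.6 dB SPL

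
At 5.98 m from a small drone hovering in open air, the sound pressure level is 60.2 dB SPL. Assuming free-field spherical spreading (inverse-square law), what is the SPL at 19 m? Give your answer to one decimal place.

Inverse-square spreading gives ΔL = −20·log₁₀(d₂/d₁).
ΔL = −20·log₁₀(19/5.98) = -10.04 dB, so L₂ = 60.2 + (-10.04) = 50.2 dB SPL.

50.2 dB SPL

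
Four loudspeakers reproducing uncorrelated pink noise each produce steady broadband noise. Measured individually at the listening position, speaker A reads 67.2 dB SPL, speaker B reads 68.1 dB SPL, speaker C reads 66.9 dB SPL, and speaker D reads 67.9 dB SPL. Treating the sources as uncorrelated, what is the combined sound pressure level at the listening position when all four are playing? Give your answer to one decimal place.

73.6 dB SPL

Add the sources as powers (linear), then convert back to dB:
L_total = 10·log₁₀(10^(67.2/10) + 10^(68.1/10) + 10^(66.9/10) + 10^(67.9/10)) = 10·log₁₀(22770000) = 73.6 dB SPL.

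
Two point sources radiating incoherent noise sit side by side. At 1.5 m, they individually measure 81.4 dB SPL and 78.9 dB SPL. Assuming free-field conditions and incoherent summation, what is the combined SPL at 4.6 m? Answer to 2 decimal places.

Combined at 1.5 m: 10·log₁₀(10^(81.4/10)+10^(78.9/10)) = 83.338 dB SPL.
Then apply −20·log₁₀(4.6/1.5) = -9.733 dB → 73.60 dB SPL.

73.60 dB SPL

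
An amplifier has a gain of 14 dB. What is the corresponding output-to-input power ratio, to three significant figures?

Power ratio = 10^(dB/10).
10^(14/10) = 10^(1.400) = 25.1.

25.1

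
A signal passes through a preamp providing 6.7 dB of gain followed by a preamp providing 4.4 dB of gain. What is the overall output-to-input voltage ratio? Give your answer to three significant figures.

Net gain = 6.7 + 4.4 = 11.1 dB.
Voltage ratio = 10^(11.1/20) = 3.59.

3.59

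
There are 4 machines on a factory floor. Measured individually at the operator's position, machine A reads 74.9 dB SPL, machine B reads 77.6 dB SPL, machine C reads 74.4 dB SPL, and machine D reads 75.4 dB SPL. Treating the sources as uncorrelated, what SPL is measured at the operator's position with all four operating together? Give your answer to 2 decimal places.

81.78 dB SPL

Incoherent sources sum as intensities:
L_total = 10·log₁₀(10^(74.9/10) + 10^(77.6/10) + 10^(74.4/10) + 10^(75.4/10)) = 10·log₁₀(150700000) = 81.78 dB SPL.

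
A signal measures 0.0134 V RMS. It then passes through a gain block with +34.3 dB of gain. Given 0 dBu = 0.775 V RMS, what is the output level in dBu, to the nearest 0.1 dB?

-0.9 dBu

Input level: 20·log₁₀(0.0134/0.775) = -35.24 dBu.
Output: -35.24 + 34.3 = -0.9 dBu.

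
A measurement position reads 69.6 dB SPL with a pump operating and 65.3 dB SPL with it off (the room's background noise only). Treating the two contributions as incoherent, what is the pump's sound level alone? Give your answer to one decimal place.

Subtract intensities: L_src = 10·log₁₀(10^(L_total/10) − 10^(L_bg/10)).
L_src = 10·log₁₀(10^(69.6/10) − 10^(65.3/10)) = 10·log₁₀(5732000) = 67.6 dB SPL.

67.6 dB SPL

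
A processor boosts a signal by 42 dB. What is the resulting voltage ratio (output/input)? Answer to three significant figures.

126

Voltage ratio = 10^(dB/20).
10^(42/20) = 10^(2.100) = 126.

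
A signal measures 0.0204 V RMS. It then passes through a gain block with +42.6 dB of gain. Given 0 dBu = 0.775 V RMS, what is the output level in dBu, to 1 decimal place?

Input level: 20·log₁₀(0.0204/0.775) = -31.59 dBu.
Output: -31.59 + 42.6 = +11.0 dBu.

+11.0 dBu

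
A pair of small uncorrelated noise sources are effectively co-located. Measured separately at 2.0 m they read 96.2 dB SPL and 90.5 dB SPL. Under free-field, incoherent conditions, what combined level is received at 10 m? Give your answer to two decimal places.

Combined at 2.0 m: 10·log₁₀(10^(96.2/10)+10^(90.5/10)) = 97.235 dB SPL.
Then apply −20·log₁₀(10/2.0) = -13.979 dB → 83.26 dB SPL.

83.26 dB SPL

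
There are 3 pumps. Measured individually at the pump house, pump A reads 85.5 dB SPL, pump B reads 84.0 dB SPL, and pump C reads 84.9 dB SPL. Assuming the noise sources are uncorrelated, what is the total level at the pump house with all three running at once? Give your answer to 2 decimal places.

89.61 dB SPL

Incoherent sources sum as intensities:
L_total = 10·log₁₀(10^(85.5/10) + 10^(84.0/10) + 10^(84.9/10)) = 10·log₁₀(915000000) = 89.61 dB SPL.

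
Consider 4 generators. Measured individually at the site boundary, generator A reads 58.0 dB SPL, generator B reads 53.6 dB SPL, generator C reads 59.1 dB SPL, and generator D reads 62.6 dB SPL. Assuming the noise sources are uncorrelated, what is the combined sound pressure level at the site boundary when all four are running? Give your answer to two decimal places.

65.43 dB SPL

Incoherent sources sum as intensities:
L_total = 10·log₁₀(10^(58.0/10) + 10^(53.6/10) + 10^(59.1/10) + 10^(62.6/10)) = 10·log₁₀(3493000) = 65.43 dB SPL.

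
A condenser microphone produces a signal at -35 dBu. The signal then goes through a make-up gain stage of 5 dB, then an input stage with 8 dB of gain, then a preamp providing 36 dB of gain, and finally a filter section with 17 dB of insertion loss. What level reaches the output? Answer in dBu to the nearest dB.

-3 dBu

In dB, series stages simply add:
-35 + 5 + 8 + 36 − 17 = -3 dBu.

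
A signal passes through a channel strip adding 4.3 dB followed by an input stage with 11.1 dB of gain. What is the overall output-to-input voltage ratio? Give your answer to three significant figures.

Net gain = 4.3 + 11.1 = 15.4 dB.
Voltage ratio = 10^(15.4/20) = 5.89.

5.89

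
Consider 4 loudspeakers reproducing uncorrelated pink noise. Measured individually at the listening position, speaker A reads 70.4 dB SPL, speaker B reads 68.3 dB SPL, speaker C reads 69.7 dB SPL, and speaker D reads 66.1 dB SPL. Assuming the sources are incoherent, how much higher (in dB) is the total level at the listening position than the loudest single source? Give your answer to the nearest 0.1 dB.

Uncorrelated sources add in intensity (power), not in dB.
L_total = 10·log₁₀(10^(70.4/10) + 10^(68.3/10) + 10^(69.7/10) + 10^(66.1/10)) = 74.93 dB SPL.
Excess over the loudest (70.4 dB): 74.93 − 70.4 = 4.5 dB.

4.5 dB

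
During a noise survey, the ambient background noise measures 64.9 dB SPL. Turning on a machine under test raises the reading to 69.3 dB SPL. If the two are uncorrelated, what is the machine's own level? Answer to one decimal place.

67.3 dB SPL

Subtract intensities: L_src = 10·log₁₀(10^(L_total/10) − 10^(L_bg/10)).
L_src = 10·log₁₀(10^(69.3/10) − 10^(64.9/10)) = 10·log₁₀(5421000) = 67.3 dB SPL.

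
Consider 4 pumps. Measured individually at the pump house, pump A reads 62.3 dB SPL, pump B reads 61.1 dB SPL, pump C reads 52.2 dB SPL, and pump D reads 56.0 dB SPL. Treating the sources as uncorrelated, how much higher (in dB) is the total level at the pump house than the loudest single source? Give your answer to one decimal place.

Add the sources as powers (linear), then convert back to dB:
L_total = 10·log₁₀(10^(62.3/10) + 10^(61.1/10) + 10^(52.2/10) + 10^(56.0/10)) = 65.50 dB SPL.
Excess over the loudest (62.3 dB): 65.50 − 62.3 = 3.2 dB.

3.2 dB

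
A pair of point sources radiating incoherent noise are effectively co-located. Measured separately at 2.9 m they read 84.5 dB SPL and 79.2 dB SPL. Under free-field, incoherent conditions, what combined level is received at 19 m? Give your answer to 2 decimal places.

Combined at 2.9 m: 10·log₁₀(10^(84.5/10)+10^(79.2/10)) = 85.623 dB SPL.
Then apply −20·log₁₀(19/2.9) = -16.327 dB → 69.30 dB SPL.

69.30 dB SPL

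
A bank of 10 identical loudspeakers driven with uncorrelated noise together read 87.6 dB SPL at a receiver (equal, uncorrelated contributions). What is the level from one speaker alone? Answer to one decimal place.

77.6 dB SPL

10 equal incoherent sources add 10·log₁₀(10) = 10.00 dB over one source.
L_one = 87.6 − 10.00 = 77.6 dB SPL.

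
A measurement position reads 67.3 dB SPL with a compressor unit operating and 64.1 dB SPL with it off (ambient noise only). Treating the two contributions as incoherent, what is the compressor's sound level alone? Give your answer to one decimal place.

Subtract intensities: L_src = 10·log₁₀(10^(L_total/10) − 10^(L_bg/10)).
L_src = 10·log₁₀(10^(67.3/10) − 10^(64.1/10)) = 10·log₁₀(2800000) = 64.5 dB SPL.

64.5 dB SPL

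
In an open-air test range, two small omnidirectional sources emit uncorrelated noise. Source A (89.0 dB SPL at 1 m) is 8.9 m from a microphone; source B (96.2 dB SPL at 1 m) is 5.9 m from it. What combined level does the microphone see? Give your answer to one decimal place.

81.1 dB SPL

At the listener: L_A = 89.0 − 20·log₁₀(8.9) = 70.01 dB; L_B = 96.2 − 20·log₁₀(5.9) = 80.78 dB.
Combined: 10·log₁₀(10^(70.01/10)+10^(80.78/10)) = 81.1 dB SPL.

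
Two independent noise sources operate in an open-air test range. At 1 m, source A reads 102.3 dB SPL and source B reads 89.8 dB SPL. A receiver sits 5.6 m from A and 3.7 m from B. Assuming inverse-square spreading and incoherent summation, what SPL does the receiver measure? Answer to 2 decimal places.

At the listener: L_A = 102.3 − 20·log₁₀(5.6) = 87.336 dB; L_B = 89.8 − 20·log₁₀(3.7) = 78.436 dB.
Combined: 10·log₁₀(10^(87.336/10)+10^(78.436/10)) = 87.86 dB SPL.

87.86 dB SPL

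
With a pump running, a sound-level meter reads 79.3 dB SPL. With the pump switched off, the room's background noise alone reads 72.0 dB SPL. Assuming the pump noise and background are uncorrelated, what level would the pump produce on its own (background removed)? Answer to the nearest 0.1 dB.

78.4 dB SPL

Subtract intensities: L_src = 10·log₁₀(10^(L_total/10) − 10^(L_bg/10)).
L_src = 10·log₁₀(10^(79.3/10) − 10^(72.0/10)) = 10·log₁₀(69260000) = 78.4 dB SPL.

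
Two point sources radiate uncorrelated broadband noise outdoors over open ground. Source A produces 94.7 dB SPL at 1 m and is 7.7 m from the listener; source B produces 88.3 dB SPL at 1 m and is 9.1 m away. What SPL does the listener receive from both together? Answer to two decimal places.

77.63 dB SPL

At the listener: L_A = 94.7 − 20·log₁₀(7.7) = 76.970 dB; L_B = 88.3 − 20·log₁₀(9.1) = 69.119 dB.
Combined: 10·log₁₀(10^(76.970/10)+10^(69.119/10)) = 77.63 dB SPL.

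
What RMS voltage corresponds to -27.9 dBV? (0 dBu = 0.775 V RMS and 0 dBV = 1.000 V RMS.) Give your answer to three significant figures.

V = 1.000 V × 10^(-27.9/20).
= 1.000 × 0.04027 = 0.0403 V.

0.0403 V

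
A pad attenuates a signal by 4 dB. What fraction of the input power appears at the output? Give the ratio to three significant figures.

Power ratio = 10^(dB/10).
10^(-4/10) = 10^(-0.4000) = 0.398.

0.398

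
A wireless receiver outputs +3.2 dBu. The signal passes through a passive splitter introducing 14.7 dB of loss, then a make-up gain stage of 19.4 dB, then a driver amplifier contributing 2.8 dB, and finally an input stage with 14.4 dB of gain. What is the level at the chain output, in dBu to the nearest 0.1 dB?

In dB, series stages simply add:
+3.2 − 14.7 + 19.4 + 2.8 + 14.4 = +25.1 dBu.

+25.1 dBu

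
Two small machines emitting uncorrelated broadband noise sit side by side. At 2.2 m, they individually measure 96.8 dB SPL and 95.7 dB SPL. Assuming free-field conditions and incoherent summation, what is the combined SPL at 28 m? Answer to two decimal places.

77.20 dB SPL

Combined at 2.2 m: 10·log₁₀(10^(96.8/10)+10^(95.7/10)) = 99.295 dB SPL.
Then apply −20·log₁₀(28/2.2) = -22.095 dB → 77.20 dB SPL.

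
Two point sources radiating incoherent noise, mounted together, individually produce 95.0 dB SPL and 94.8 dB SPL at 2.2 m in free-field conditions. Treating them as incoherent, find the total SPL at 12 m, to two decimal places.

Combined at 2.2 m: 10·log₁₀(10^(95.0/10)+10^(94.8/10)) = 97.911 dB SPL.
Then apply −20·log₁₀(12/2.2) = -14.735 dB → 83.18 dB SPL.

83.18 dB SPL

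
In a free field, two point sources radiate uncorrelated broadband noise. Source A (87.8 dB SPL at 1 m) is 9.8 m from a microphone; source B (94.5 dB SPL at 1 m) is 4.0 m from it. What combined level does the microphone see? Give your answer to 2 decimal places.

At the listener: L_A = 87.8 − 20·log₁₀(9.8) = 67.975 dB; L_B = 94.5 − 20·log₁₀(4.0) = 82.459 dB.
Combined: 10·log₁₀(10^(67.975/10)+10^(82.459/10)) = 82.61 dB SPL.

82.61 dB SPL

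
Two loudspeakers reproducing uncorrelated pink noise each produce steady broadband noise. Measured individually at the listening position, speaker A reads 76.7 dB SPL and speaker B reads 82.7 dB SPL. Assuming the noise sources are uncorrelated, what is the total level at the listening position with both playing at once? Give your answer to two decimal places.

Add the sources as powers (linear), then convert back to dB:
L_total = 10·log₁₀(10^(76.7/10) + 10^(82.7/10)) = 10·log₁₀(233000000) = 83.67 dB SPL.

83.67 dB SPL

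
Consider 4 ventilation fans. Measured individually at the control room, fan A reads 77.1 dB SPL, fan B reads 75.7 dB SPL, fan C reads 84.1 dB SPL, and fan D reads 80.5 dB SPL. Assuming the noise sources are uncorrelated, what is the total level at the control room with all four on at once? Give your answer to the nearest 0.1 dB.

Incoherent sources sum as intensities:
L_total = 10·log₁₀(10^(77.1/10) + 10^(75.7/10) + 10^(84.1/10) + 10^(80.5/10)) = 10·log₁₀(457700000) = 86.6 dB SPL.

86.6 dB SPL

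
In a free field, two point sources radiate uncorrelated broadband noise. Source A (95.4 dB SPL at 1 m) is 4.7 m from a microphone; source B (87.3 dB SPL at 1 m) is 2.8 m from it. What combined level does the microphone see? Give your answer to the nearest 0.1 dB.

At the listener: L_A = 95.4 − 20·log₁₀(4.7) = 81.96 dB; L_B = 87.3 − 20·log₁₀(2.8) = 78.36 dB.
Combined: 10·log₁₀(10^(81.96/10)+10^(78.36/10)) = 83.5 dB SPL.

83.5 dB SPL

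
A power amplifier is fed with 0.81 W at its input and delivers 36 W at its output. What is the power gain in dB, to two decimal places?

For a power ratio, dB = 10·log₁₀(P₂/P₁).
10·log₁₀(36/0.81) = 10·log₁₀(44.44) = 16.48 dB.

16.48 dB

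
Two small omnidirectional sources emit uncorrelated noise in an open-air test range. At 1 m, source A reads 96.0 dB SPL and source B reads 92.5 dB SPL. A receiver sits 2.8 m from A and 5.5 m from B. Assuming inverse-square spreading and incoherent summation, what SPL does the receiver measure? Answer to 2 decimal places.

At the listener: L_A = 96.0 − 20·log₁₀(2.8) = 87.057 dB; L_B = 92.5 − 20·log₁₀(5.5) = 77.693 dB.
Combined: 10·log₁₀(10^(87.057/10)+10^(77.693/10)) = 87.53 dB SPL.

87.53 dB SPL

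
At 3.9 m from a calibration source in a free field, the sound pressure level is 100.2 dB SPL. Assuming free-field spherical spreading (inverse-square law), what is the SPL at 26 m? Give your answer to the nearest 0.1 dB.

Free-field point source: level drops by 20·log₁₀ of the distance ratio.
ΔL = −20·log₁₀(26/3.9) = -16.48 dB, so L₂ = 100.2 + (-16.48) = 83.7 dB SPL.

83.7 dB SPL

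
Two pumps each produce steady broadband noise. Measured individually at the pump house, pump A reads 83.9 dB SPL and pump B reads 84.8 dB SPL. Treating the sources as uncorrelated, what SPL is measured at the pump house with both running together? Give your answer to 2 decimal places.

Incoherent sources sum as intensities:
L_total = 10·log₁₀(10^(83.9/10) + 10^(84.8/10)) = 10·log₁₀(547500000) = 87.38 dB SPL.

87.38 dB SPL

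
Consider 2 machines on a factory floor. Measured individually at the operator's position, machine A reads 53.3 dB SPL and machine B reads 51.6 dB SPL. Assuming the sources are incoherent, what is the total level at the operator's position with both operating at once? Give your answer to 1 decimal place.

Add the sources as powers (linear), then convert back to dB:
L_total = 10·log₁₀(10^(53.3/10) + 10^(51.6/10)) = 10·log₁₀(358300) = 55.5 dB SPL.

55.5 dB SPL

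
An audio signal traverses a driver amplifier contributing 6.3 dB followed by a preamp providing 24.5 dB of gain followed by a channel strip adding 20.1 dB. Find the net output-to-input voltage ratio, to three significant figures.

Net gain = 6.3 + 24.5 + 20.1 = 50.9 dB.
Voltage ratio = 10^(50.9/20) = 351.

351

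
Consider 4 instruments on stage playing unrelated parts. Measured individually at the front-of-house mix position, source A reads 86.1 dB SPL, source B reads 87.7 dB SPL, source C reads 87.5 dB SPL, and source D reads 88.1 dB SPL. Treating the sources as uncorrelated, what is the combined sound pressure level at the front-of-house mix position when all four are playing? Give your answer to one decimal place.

93.4 dB SPL

Add the sources as powers (linear), then convert back to dB:
L_total = 10·log₁₀(10^(86.1/10) + 10^(87.7/10) + 10^(87.5/10) + 10^(88.1/10)) = 10·log₁₀(2204000000) = 93.4 dB SPL.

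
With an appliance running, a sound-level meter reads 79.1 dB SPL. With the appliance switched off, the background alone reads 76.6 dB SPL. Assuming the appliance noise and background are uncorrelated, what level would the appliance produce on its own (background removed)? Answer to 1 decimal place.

Background correction is a power subtraction:
L_src = 10·log₁₀(10^(79.1/10) − 10^(76.6/10)) = 10·log₁₀(35570000) = 75.5 dB SPL.

75.5 dB SPL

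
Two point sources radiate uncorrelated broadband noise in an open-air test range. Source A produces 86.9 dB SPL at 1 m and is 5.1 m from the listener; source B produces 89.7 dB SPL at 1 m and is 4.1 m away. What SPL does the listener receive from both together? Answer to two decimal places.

At the listener: L_A = 86.9 − 20·log₁₀(5.1) = 72.749 dB; L_B = 89.7 − 20·log₁₀(4.1) = 77.444 dB.
Combined: 10·log₁₀(10^(72.749/10)+10^(77.444/10)) = 78.71 dB SPL.

78.71 dB SPL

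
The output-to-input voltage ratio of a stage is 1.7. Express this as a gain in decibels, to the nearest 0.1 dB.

4.6 dB

For a voltage ratio, dB = 20·log₁₀(V₂/V₁).
20·log₁₀(1.7) = 4.6 dB.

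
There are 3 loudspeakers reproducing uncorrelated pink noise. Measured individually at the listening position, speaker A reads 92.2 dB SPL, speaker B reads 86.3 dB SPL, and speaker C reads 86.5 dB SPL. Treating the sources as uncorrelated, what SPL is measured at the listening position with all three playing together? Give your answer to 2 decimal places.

94.04 dB SPL

Add the sources as powers (linear), then convert back to dB:
L_total = 10·log₁₀(10^(92.2/10) + 10^(86.3/10) + 10^(86.5/10)) = 10·log₁₀(2533000000) = 94.04 dB SPL.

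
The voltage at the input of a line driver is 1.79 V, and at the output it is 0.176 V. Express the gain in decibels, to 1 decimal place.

For a voltage ratio, dB = 20·log₁₀(V₂/V₁).
20·log₁₀(0.176/1.79) = 20·log₁₀(0.09832) = -20.1 dB.

-20.1 dB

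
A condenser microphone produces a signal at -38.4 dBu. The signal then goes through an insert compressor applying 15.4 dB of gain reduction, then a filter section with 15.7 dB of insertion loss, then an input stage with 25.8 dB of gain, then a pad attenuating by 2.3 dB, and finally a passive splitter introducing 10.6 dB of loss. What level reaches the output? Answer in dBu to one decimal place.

In dB, series stages simply add:
-38.4 − 15.4 − 15.7 + 25.8 − 2.3 − 10.6 = -56.6 dBu.

-56.6 dBu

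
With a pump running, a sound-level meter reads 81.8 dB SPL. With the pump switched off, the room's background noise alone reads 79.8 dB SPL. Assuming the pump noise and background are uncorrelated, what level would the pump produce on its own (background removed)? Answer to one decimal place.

77.5 dB SPL

Remove the background by subtracting linear intensities:
L_src = 10·log₁₀(10^(81.8/10) − 10^(79.8/10)) = 10·log₁₀(55860000) = 77.5 dB SPL.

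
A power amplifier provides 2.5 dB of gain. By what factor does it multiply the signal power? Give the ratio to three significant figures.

1.78

Power ratio = 10^(dB/10).
10^(2.5/10) = 10^(0.2500) = 1.78.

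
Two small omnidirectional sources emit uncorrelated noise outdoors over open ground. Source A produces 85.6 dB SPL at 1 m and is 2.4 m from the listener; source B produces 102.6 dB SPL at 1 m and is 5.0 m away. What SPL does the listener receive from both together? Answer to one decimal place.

89.0 dB SPL

At the listener: L_A = 85.6 − 20·log₁₀(2.4) = 78.00 dB; L_B = 102.6 − 20·log₁₀(5.0) = 88.62 dB.
Combined: 10·log₁₀(10^(78.00/10)+10^(88.62/10)) = 89.0 dB SPL.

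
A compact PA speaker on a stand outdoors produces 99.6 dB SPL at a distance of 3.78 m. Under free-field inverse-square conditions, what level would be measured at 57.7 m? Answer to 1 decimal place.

75.9 dB SPL

Free-field point source: level drops by 20·log₁₀ of the distance ratio.
ΔL = −20·log₁₀(57.7/3.78) = -23.67 dB, so L₂ = 99.6 + (-23.67) = 75.9 dB SPL.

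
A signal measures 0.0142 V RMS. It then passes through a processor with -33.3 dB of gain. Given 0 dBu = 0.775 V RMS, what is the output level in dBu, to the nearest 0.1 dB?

Input level: 20·log₁₀(0.0142/0.775) = -34.74 dBu.
Output: -34.74 − 33.3 = -68.0 dBu.

-68.0 dBu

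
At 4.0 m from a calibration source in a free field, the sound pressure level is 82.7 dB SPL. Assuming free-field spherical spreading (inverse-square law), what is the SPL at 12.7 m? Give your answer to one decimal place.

For a point source in a free field, ΔL = −20·log₁₀(d₂/d₁).
ΔL = −20·log₁₀(12.7/4.0) = -10.03 dB, so L₂ = 82.7 + (-10.03) = 72.7 dB SPL.

72.7 dB SPL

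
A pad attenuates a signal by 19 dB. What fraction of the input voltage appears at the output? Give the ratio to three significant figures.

Voltage ratio = 10^(dB/20).
10^(-19/20) = 10^(-0.9500) = 0.112.

0.112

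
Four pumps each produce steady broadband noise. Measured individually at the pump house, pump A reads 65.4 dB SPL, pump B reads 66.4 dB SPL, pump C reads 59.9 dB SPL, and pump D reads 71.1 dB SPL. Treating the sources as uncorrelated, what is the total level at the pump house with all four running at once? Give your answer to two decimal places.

73.36 dB SPL

Add the sources as powers (linear), then convert back to dB:
L_total = 10·log₁₀(10^(65.4/10) + 10^(66.4/10) + 10^(59.9/10) + 10^(71.1/10)) = 10·log₁₀(21690000) = 73.36 dB SPL.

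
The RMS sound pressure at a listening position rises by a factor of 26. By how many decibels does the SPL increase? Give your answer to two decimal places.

SPL change from a pressure ratio uses the 20·log₁₀ form:
20·log₁₀(26) = 28.30 dB.

28.30 dB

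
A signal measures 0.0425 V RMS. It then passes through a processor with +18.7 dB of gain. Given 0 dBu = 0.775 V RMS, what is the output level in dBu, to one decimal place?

Input level: 20·log₁₀(0.0425/0.775) = -25.22 dBu.
Output: -25.22 + 18.7 = -6.5 dBu.

-6.5 dBu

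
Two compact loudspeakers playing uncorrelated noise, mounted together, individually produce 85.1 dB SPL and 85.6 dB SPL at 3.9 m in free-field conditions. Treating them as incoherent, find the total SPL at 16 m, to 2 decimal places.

76.11 dB SPL

Combined at 3.9 m: 10·log₁₀(10^(85.1/10)+10^(85.6/10)) = 88.367 dB SPL.
Then apply −20·log₁₀(16/3.9) = -12.261 dB → 76.11 dB SPL.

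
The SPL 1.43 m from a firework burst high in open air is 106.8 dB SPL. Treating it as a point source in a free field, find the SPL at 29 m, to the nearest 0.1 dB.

Inverse-square spreading gives ΔL = −20·log₁₀(d₂/d₁).
ΔL = −20·log₁₀(29/1.43) = -26.14 dB, so L₂ = 106.8 + (-26.14) = 80.7 dB SPL.

80.7 dB SPL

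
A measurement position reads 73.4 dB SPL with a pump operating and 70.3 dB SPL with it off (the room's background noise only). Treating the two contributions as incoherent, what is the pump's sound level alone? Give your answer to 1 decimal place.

Background correction is a power subtraction:
L_src = 10·log₁₀(10^(73.4/10) − 10^(70.3/10)) = 10·log₁₀(11160000) = 70.5 dB SPL.

70.5 dB SPL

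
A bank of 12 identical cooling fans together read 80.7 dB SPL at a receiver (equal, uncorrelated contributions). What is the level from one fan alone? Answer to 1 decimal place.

12 equal incoherent sources add 10·log₁₀(12) = 10.79 dB over one source.
L_one = 80.7 − 10.79 = 69.9 dB SPL.

69.9 dB SPL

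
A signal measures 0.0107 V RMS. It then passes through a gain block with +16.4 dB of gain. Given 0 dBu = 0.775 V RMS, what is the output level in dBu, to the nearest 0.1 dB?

-20.8 dBu

Input level: 20·log₁₀(0.0107/0.775) = -37.20 dBu.
Output: -37.20 + 16.4 = -20.8 dBu.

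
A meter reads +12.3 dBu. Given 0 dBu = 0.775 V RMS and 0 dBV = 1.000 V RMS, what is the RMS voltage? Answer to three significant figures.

3.19 V

V = 0.775 V × 10^(+12.3/20).
= 0.775 × 4.121 = 3.19 V.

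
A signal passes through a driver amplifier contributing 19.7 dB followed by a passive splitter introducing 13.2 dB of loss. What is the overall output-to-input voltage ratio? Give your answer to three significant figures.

Net gain = 19.7 + (−13.2) = 6.5 dB.
Voltage ratio = 10^(6.5/20) = 2.11.

2.11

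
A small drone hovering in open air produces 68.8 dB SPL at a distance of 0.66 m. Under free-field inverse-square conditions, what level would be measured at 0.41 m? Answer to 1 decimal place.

72.9 dB SPL

For a point source in a free field, ΔL = −20·log₁₀(d₂/d₁).
ΔL = −20·log₁₀(0.41/0.66) = 4.14 dB, so L₂ = 68.8 + (4.14) = 72.9 dB SPL.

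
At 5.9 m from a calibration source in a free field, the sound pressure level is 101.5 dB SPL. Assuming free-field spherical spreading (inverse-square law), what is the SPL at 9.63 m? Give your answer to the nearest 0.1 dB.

Inverse-square spreading gives ΔL = −20·log₁₀(d₂/d₁).
ΔL = −20·log₁₀(9.63/5.9) = -4.26 dB, so L₂ = 101.5 + (-4.26) = 97.2 dB SPL.

97.2 dB SPL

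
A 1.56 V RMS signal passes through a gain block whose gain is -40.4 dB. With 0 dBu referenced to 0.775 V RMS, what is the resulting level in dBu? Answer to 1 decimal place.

Input level: 20·log₁₀(1.56/0.775) = 6.08 dBu.
Output: 6.08 − 40.4 = -34.3 dBu.

-34.3 dBu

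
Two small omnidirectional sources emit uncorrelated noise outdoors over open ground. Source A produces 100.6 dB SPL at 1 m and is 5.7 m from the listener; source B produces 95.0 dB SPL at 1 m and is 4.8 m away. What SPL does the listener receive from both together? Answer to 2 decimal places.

86.91 dB SPL

At the listener: L_A = 100.6 − 20·log₁₀(5.7) = 85.483 dB; L_B = 95.0 − 20·log₁₀(4.8) = 81.375 dB.
Combined: 10·log₁₀(10^(85.483/10)+10^(81.375/10)) = 86.91 dB SPL.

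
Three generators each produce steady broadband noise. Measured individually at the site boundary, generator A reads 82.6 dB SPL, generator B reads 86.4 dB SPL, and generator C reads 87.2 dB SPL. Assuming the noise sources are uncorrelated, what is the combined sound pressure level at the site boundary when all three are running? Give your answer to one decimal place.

Uncorrelated sources add in intensity (power), not in dB.
L_total = 10·log₁₀(10^(82.6/10) + 10^(86.4/10) + 10^(87.2/10)) = 10·log₁₀(1143000000) = 90.6 dB SPL.

90.6 dB SPL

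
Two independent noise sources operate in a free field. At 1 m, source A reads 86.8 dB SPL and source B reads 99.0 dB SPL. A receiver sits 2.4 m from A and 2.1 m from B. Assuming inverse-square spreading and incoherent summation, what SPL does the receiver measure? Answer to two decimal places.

92.75 dB SPL

At the listener: L_A = 86.8 − 20·log₁₀(2.4) = 79.196 dB; L_B = 99.0 − 20·log₁₀(2.1) = 92.556 dB.
Combined: 10·log₁₀(10^(79.196/10)+10^(92.556/10)) = 92.75 dB SPL.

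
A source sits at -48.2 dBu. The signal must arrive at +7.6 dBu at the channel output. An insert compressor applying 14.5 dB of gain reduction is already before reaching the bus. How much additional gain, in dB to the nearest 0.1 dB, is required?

The required make-up gain is the shortfall in the dB sum.
G = +7.6 − (-48.2) + 14.5 = 70.3 dB.

70.3 dB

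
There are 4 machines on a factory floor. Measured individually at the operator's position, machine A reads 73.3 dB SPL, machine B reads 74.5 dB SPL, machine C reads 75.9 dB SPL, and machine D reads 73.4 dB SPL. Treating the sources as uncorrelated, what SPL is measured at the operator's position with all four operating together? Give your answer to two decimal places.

80.43 dB SPL

Uncorrelated sources add in intensity (power), not in dB.
L_total = 10·log₁₀(10^(73.3/10) + 10^(74.5/10) + 10^(75.9/10) + 10^(73.4/10)) = 10·log₁₀(110300000) = 80.43 dB SPL.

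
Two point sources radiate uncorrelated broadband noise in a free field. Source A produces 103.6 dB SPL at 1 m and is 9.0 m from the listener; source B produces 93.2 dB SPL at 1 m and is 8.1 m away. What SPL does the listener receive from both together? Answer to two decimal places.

At the listener: L_A = 103.6 − 20·log₁₀(9.0) = 84.515 dB; L_B = 93.2 − 20·log₁₀(8.1) = 75.030 dB.
Combined: 10·log₁₀(10^(84.515/10)+10^(75.030/10)) = 84.98 dB SPL.

84.98 dB SPL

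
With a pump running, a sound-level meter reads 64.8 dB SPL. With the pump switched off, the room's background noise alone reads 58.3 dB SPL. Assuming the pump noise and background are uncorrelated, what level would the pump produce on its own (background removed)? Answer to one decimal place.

Remove the background by subtracting linear intensities:
L_src = 10·log₁₀(10^(64.8/10) − 10^(58.3/10)) = 10·log₁₀(2344000) = 63.7 dB SPL.

63.7 dB SPL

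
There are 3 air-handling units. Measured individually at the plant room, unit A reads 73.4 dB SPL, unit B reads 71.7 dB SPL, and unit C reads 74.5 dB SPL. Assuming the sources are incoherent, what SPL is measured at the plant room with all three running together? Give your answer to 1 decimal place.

Uncorrelated sources add in intensity (power), not in dB.
L_total = 10·log₁₀(10^(73.4/10) + 10^(71.7/10) + 10^(74.5/10)) = 10·log₁₀(64850000) = 78.1 dB SPL.

78.1 dB SPL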